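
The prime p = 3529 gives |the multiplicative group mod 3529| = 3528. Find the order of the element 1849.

The order of 1849 must divide p − 1 = 3528 = 2^3 · 3^2 · 7^2.
Divisors: 1, 2, 3, 4, 6, 7, 8, 9, 12, 14, 18, 21, 24, 28, 36, 42, 49, 56, 63, 72, 84, 98, 126, 147, 168, 196, 252, 294, 392, 441, 504, 588, 882, 1176, 1764, 3528.
Check each in increasing order: 1849^1 ≡ 1849;  1849^2 ≡ 2729;  1849^3 ≡ 2980;  1849^4 ≡ 1251;  1849^6 ≡ 1436;  1849^7 ≡ 1356;  1849^8 ≡ 1654;  1849^9 ≡ 2132;  1849^12 ≡ 1160;  1849^14 ≡ 127;  1849^18 ≡ 72;  1849^21 ≡ 2820;  1849^24 ≡ 1051;  1849^28 ≡ 2013;  1849^36 ≡ 1655;  1849^42 ≡ 1563;  1849^49 ≡ 2028;  1849^56 ≡ 877;  1849^63 ≡ 3468;  1849^72 ≡ 521;  1849^84 ≡ 901;  1849^98 ≡ 1499;  1849^126 ≡ 192;  1849^147 ≡ 1503;  1849^168 ≡ 131;  1849^196 ≡ 2557;  1849^252 ≡ 1574;  1849^294 ≡ 449;  1849^392 ≡ 2541;  1849^441 ≡ 808;  1849^504 ≡ 118;  1849^588 ≡ 448;  1849^882 ≡ 3528;  1849^1176 ≡ 3080;  1849^1764 ≡ 1.
Smallest exponent giving 1 is 1764.

1764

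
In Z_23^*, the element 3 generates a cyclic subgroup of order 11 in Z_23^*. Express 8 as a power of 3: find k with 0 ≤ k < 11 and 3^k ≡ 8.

10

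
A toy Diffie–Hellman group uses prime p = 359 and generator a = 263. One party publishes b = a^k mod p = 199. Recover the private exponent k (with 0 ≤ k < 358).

3

Successive powers of 263 modulo 359:
  263^0=1  263^1=263  263^2=241  263^3=199
So 263^3 ≡ 199 (mod 359), giving k = 3.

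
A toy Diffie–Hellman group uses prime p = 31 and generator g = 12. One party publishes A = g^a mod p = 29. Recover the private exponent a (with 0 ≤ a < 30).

21

Successive powers of 12 modulo 31:
  12^0=1  12^1=12  12^2=20  12^3=23  12^4=28  12^5=26
  12^6=2  12^7=24  12^8=9  12^9=15  12^10=25  12^11=21
  12^12=4  12^13=17  12^14=18  12^15=30  12^16=19  12^17=11
  12^18=8  12^19=3  12^20=5  12^21=29
So 12^21 ≡ 29 (mod 31), giving a = 21.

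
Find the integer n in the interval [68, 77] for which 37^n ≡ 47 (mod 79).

77

Compute 37^68 mod 79 = 73, then multiply by 37 repeatedly:
  37^68=73  37^69=15  37^70=2  37^71=74  37^72=52
  37^73=28  37^74=9  37^75=17  37^76=76  37^77=47
Found 47 at exponent 77.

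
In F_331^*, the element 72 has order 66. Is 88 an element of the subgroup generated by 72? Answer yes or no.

yes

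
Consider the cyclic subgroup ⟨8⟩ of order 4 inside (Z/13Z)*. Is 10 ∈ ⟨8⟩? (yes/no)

no

10 ∈ ⟨8⟩ iff 10^4 ≡ 1 (mod 13), since |⟨8⟩| = 4.
10^4 mod 13 = 3.
Since 3 ≠ 1, 10 does not lie in the subgroup.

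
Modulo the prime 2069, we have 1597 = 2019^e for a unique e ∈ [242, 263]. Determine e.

Compute 2019^242 mod 2069 = 96, then multiply by 2019 repeatedly:
  2019^242=96  2019^243=1407  2019^244=2065  2019^245=200  2019^246=345
  2019^247=1371  2019^248=1796  2019^249=1236  2019^250=270  2019^251=983
  2019^252=506  2019^253=1597
Found 1597 at exponent 253.

253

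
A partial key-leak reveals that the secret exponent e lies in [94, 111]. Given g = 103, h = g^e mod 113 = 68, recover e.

Compute 103^94 mod 113 = 77, then multiply by 103 repeatedly:
  103^94=77  103^95=21  103^96=16  103^97=66  103^98=18
  103^99=46  103^100=105  103^101=80  103^102=104  103^103=90
  103^104=4  103^105=73  103^106=61  103^107=68
Found 68 at exponent 107.

107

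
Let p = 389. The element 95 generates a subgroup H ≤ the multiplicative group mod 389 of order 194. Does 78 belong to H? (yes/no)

78 ∈ ⟨95⟩ iff 78^194 ≡ 1 (mod 389), since |⟨95⟩| = 194.
78^194 mod 389 = 1.
Since 1 = 1, 78 lies in the subgroup.

yes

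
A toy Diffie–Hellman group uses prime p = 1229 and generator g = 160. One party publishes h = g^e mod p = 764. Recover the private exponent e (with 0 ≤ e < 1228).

Baby-step giant-step with m = ceil(sqrt(1228)) = 36.
Baby table (160^j mod 1229 for j=0..35):
  0:1  1:160  2:1020  3:972  4:666  5:866  6:912  7:898
  8:1116  9:355  10:266  11:774  12:940  13:462  14:180  15:533
  16:479  17:442  18:667  19:1026  20:703  21:641  22:553  23:1221
  24:1178  25:443  26:827  27:817  28:446  29:78  30:190  31:904
  32:847  33:330  34:1182  35:1083
Giant step factor: 160^(-36) ≡ 273 (mod 1229).
Scan 764·273^i mod 1229 for i = 0, 1, …:
  i=0: 764   i=1: 871   i=2: 586   i=3: 208
  i=4: 250   i=5: 655   i=6: 610   i=7: 615
  i=8: 751   i=9: 1009   i=10: 161   i=11: 938
  i=12: 442
Match at i=12, j=17: e = 12·36 + 17 = 449.

449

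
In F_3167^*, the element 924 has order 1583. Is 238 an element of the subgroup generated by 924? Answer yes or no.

no

238 ∈ ⟨924⟩ iff 238^1583 ≡ 1 (mod 3167), since |⟨924⟩| = 1583.
238^1583 mod 3167 = 3166.
Since 3166 ≠ 1, 238 does not lie in the subgroup.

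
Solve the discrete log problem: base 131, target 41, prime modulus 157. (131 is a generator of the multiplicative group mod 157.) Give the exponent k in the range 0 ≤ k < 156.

9

Successive powers of 131 modulo 157:
  131^0=1  131^1=131  131^2=48  131^3=8  131^4=106  131^5=70
  131^6=64  131^7=63  131^8=89  131^9=41
So 131^9 ≡ 41 (mod 157), giving k = 9.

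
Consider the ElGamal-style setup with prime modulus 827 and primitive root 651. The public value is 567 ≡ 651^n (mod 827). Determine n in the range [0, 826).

Baby-step giant-step with m = ceil(sqrt(826)) = 29.
Baby table (651^j mod 827 for j=0..28):
  0:1  1:651  2:377  3:635  4:712  5:392  6:476  7:578
  8:820  9:405  10:669  11:517  12:805  13:564  14:803  15:89
  16:49  17:473  18:279  19:516  20:154  21:187  22:168  23:204
  24:484  25:824  26:528  27:523  28:576
Giant step factor: 651^(-29) ≡ 664 (mod 827).
Scan 567·664^i mod 827 for i = 0, 1, …:
  i=0: 567   i=1: 203   i=2: 818   i=3: 640
  i=4: 709   i=5: 213   i=6: 15   i=7: 36
  i=8: 748   i=9: 472     …   i=16: 240
  i=17: 576
Match at i=17, j=28: n = 17·29 + 28 = 521.

521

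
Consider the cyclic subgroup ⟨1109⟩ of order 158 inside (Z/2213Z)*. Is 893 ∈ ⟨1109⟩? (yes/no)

893 ∈ ⟨1109⟩ iff 893^158 ≡ 1 (mod 2213), since |⟨1109⟩| = 158.
893^158 mod 2213 = 1.
Since 1 = 1, 893 lies in the subgroup.

yes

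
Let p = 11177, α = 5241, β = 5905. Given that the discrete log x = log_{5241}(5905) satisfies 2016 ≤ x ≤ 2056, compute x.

2028

Compute 5241^2016 mod 11177 = 2029, then multiply by 5241 repeatedly:
  5241^2016=2029  5241^2017=4662  5241^2018=620  5241^2019=8090  5241^2020=5329
  5241^2021=9143  5241^2022=2664  5241^2023=1951  5241^2024=9413  5241^2025=9432
  5241^2026=8418  5241^2027=3119  5241^2028=5905
Found 5905 at exponent 2028.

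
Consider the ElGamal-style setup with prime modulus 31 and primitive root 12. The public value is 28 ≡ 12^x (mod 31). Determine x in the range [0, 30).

4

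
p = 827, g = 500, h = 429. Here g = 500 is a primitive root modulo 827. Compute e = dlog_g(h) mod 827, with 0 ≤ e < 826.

281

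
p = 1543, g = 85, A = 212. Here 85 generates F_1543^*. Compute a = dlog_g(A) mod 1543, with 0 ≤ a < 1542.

780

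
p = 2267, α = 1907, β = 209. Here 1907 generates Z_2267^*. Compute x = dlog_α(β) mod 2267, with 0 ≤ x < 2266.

482

Baby-step giant-step with m = ceil(sqrt(2266)) = 48.
Baby table (1907^j mod 2267 for j=0..47):
  0:1  1:1907  2:381  3:1127  4:73  5:924  6:609  7:659
  8:795  9:1709  10:1384  11:500  12:1360  13:72  14:1284  15:228
  16:1799  17:722  18:785  19:775  20:2108  21:565  22:630  23:2167
  24:1995  25:439  26:650  27:1768  28:547  29:309  30:2110  31:2112
  32:1392  33:2154  34:2141  35:20  36:1868  37:819  38:2137  39:1460
  40:344  41:845  42:1845  43:31  44:175  45:476  46:932  47:2263
Giant step factor: 1907^(-48) ≡ 625 (mod 2267).
Scan 209·625^i mod 2267 for i = 0, 1, …:
  i=0: 209   i=1: 1406   i=2: 1421   i=3: 1728
  i=4: 908   i=5: 750   i=6: 1748   i=7: 2073
  i=8: 1168   i=9: 26   i=10: 381
Match at i=10, j=2: x = 10·48 + 2 = 482.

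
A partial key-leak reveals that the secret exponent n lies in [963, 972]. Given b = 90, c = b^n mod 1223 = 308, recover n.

Compute 90^963 mod 1223 = 1202, then multiply by 90 repeatedly:
  90^963=1202  90^964=556  90^965=1120  90^966=514  90^967=1009
  90^968=308
Found 308 at exponent 968.

968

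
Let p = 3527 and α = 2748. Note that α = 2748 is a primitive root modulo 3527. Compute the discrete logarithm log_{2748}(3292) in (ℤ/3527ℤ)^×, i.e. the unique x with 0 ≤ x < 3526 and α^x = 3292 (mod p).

Baby-step giant-step with m = ceil(sqrt(3526)) = 60.
Baby table (2748^j mod 3527 for j=0..59):
  0:1  1:2748  2:197  3:1725  4:12  5:1233  6:2364  7:3065
  8:144  9:688  10:152  11:1510  12:1728  13:1202  14:1824  15:485
  16:3101  17:316  18:726  19:2293  20:1942  21:265  22:1658  23:2827
  24:2142  25:3180  26:2261  27:2181  28:1015  29:2890  30:2443  31:1483
  32:1599  33:2937  34:1100  35:161  36:1553  37:3501  38:2619  39:1932
  40:1001  41:3215  42:3212  43:2022  44:1431  45:3310  46:3274  47:3102
  48:3064  49:923  50:491  51:1954  52:1498  53:495  54:2365  55:2286
  56:341  57:2413  58:164  59:2743
Giant step factor: 2748^(-60) ≡ 3321 (mod 3527).
Scan 3292·3321^i mod 3527 for i = 0, 1, …:
  i=0: 3292   i=1: 2559   i=2: 1896   i=3: 921
  i=4: 732   i=5: 869   i=6: 863   i=7: 2099
  i=8: 1427   i=9: 2306     …   i=54: 740
  i=55: 2748
Match at i=55, j=1: x = 55·60 + 1 = 3301.

3301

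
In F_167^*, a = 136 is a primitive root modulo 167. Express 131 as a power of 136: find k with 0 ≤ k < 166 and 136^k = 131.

Baby-step giant-step with m = ceil(sqrt(166)) = 13.
Baby table (136^j mod 167 for j=0..12):
  0:1  1:136  2:126  3:102  4:11  5:160  6:50  7:120
  8:121  9:90  10:49  11:151  12:162
Giant step factor: 136^(-13) ≡ 153 (mod 167).
Scan 131·153^i mod 167 for i = 0, 1, …:
  i=0: 131   i=1: 3   i=2: 125   i=3: 87
  i=4: 118   i=5: 18   i=6: 82   i=7: 21
  i=8: 40   i=9: 108   i=10: 158   i=11: 126
Match at i=11, j=2: k = 11·13 + 2 = 145.

145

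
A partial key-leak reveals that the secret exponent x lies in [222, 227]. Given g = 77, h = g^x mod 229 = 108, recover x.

222

Compute 77^222 mod 229 = 108, then multiply by 77 repeatedly:
  77^222=108
Found 108 at exponent 222.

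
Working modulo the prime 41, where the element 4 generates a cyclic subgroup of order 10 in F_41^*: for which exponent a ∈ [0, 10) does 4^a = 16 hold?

Successive powers of 4 modulo 41:
  4^0=1  4^1=4  4^2=16
So 4^2 ≡ 16 (mod 41), giving a = 2.

2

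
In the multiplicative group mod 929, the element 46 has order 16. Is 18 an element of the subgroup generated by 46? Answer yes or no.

18 ∈ ⟨46⟩ iff 18^16 ≡ 1 (mod 929), since |⟨46⟩| = 16.
18^16 mod 929 = 1.
Since 1 = 1, 18 lies in the subgroup.

yes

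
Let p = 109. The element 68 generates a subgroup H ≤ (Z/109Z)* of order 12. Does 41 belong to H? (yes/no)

yes

41 ∈ ⟨68⟩ iff 41^12 ≡ 1 (mod 109), since |⟨68⟩| = 12.
41^12 mod 109 = 1.
Since 1 = 1, 41 lies in the subgroup.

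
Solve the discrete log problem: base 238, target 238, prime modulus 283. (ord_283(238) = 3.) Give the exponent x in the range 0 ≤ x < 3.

1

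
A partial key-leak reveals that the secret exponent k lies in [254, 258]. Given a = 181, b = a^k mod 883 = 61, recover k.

255

Compute 181^254 mod 883 = 54, then multiply by 181 repeatedly:
  181^254=54  181^255=61
Found 61 at exponent 255.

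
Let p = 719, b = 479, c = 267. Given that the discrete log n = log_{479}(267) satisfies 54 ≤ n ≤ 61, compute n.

61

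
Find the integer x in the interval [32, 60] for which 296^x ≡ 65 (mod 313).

37

Compute 296^32 mod 313 = 256, then multiply by 296 repeatedly:
  296^32=256  296^33=30  296^34=116  296^35=219  296^36=33
  296^37=65
Found 65 at exponent 37.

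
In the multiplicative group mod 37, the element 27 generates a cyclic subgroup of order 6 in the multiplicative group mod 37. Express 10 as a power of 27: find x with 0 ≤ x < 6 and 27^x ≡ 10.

Successive powers of 27 modulo 37:
  27^0=1  27^1=27  27^2=26  27^3=36  27^4=10
So 27^4 ≡ 10 (mod 37), giving x = 4.

4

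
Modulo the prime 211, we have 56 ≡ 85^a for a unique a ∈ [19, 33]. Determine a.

Compute 85^19 mod 211 = 17, then multiply by 85 repeatedly:
  85^19=17  85^20=179  85^21=23  85^22=56
Found 56 at exponent 22.

22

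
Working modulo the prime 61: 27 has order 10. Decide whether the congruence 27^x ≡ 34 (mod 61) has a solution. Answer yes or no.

yes

⟨27⟩ has order 10; its elements mod 61 are {1, 3, 9, 20, 27, 34, 41, 52, 58, 60}.
34 is in this set.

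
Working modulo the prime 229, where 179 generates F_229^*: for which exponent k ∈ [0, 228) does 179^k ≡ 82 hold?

200

Baby-step giant-step with m = ceil(sqrt(228)) = 16.
Baby table (179^j mod 229 for j=0..15):
  0:1  1:179  2:210  3:34  4:132  5:41  6:11  7:137
  8:20  9:145  10:78  11:222  12:121  13:133  14:220  15:221
Giant step factor: 179^(-16) ≡ 75 (mod 229).
Scan 82·75^i mod 229 for i = 0, 1, …:
  i=0: 82   i=1: 196   i=2: 44   i=3: 94
  i=4: 180   i=5: 218   i=6: 91   i=7: 184
  i=8: 60   i=9: 149   i=10: 183   i=11: 214
  i=12: 20
Match at i=12, j=8: k = 12·16 + 8 = 200.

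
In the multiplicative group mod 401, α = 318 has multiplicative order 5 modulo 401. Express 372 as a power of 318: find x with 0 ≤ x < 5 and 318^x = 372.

4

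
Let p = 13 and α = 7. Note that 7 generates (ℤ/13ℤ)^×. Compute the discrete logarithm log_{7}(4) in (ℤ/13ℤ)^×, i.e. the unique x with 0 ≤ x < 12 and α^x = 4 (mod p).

10

Successive powers of 7 modulo 13:
  7^0=1  7^1=7  7^2=10  7^3=5  7^4=9  7^5=11
  7^6=12  7^7=6  7^8=3  7^9=8  7^10=4
So 7^10 ≡ 4 (mod 13), giving x = 10.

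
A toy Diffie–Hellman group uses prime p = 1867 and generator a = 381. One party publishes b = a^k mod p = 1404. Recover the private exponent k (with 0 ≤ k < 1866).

1738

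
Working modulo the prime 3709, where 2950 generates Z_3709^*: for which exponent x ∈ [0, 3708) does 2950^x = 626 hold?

8

Successive powers of 2950 modulo 3709:
  2950^0=1  2950^1=2950  2950^2=1186  2950^3=1113  2950^4=885  2950^5=3323
  2950^6=3672  2950^7=2120  2950^8=626
So 2950^8 ≡ 626 (mod 3709), giving x = 8.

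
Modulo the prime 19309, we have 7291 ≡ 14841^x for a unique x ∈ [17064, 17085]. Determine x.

Compute 14841^17064 mod 19309 = 7291, then multiply by 14841 repeatedly:
  14841^17064=7291
Found 7291 at exponent 17064.

17064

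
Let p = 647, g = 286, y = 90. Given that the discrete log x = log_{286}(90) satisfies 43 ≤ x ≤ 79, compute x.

Compute 286^43 mod 647 = 631, then multiply by 286 repeatedly:
  286^43=631  286^44=600  286^45=145  286^46=62  286^47=263
  286^48=166  286^49=245  286^50=194  286^51=489  286^52=102
  286^53=57  286^54=127  286^55=90
Found 90 at exponent 55.

55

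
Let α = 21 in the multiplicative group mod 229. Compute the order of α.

76

The order of 21 must divide p − 1 = 228 = 2^2 · 3 · 19.
Divisors: 1, 2, 3, 4, 6, 12, 19, 38, 57, 76, 114, 228.
Check each in increasing order: 21^1 ≡ 21;  21^2 ≡ 212;  21^3 ≡ 101;  21^4 ≡ 60;  21^6 ≡ 125;  21^12 ≡ 53;  21^19 ≡ 122;  21^38 ≡ 228;  21^57 ≡ 107;  21^76 ≡ 1.
Smallest exponent giving 1 is 76.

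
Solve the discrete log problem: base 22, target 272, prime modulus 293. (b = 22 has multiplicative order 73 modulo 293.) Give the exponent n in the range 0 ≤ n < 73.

Baby-step giant-step with m = ceil(sqrt(73)) = 9.
Baby table (22^j mod 293 for j=0..8):
  0:1  1:22  2:191  3:100  4:149  5:55  6:38  7:250
  8:226
Giant step factor: 22^(-9) ≡ 65 (mod 293).
Scan 272·65^i mod 293 for i = 0, 1, …:
  i=0: 272   i=1: 100
Match at i=1, j=3: n = 1·9 + 3 = 12.

12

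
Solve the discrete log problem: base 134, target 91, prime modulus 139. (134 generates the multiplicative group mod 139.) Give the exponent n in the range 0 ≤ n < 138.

Baby-step giant-step with m = ceil(sqrt(138)) = 12.
Baby table (134^j mod 139 for j=0..11):
  0:1  1:134  2:25  3:14  4:69  5:72  6:57  7:132
  8:35  9:103  10:41  11:73
Giant step factor: 134^(-12) ≡ 131 (mod 139).
Scan 91·131^i mod 139 for i = 0, 1, …:
  i=0: 91   i=1: 106   i=2: 125   i=3: 112
  i=4: 77   i=5: 79   i=6: 63   i=7: 52
  i=8: 1
Match at i=8, j=0: n = 8·12 + 0 = 96.

96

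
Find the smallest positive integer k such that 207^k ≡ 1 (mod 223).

74

The order of 207 must divide p − 1 = 222 = 2 · 3 · 37.
Divisors: 1, 2, 3, 6, 37, 74, 111, 222.
Check each in increasing order: 207^1 ≡ 207;  207^2 ≡ 33;  207^3 ≡ 141;  207^6 ≡ 34;  207^37 ≡ 222;  207^74 ≡ 1.
Smallest exponent giving 1 is 74.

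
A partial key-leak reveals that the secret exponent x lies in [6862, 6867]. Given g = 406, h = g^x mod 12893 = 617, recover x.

Compute 406^6862 mod 12893 = 2712, then multiply by 406 repeatedly:
  406^6862=2712  406^6863=5167  406^6864=9136  406^6865=8925  406^6866=617
Found 617 at exponent 6866.

6866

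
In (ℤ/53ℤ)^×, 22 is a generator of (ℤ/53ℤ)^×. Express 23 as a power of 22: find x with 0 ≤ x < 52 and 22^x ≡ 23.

13

Successive powers of 22 modulo 53:
  22^0=1  22^1=22  22^2=7  22^3=48  22^4=49  22^5=18
  22^6=25  22^7=20  22^8=16  22^9=34  22^10=6  22^11=26
  22^12=42  22^13=23
So 22^13 ≡ 23 (mod 53), giving x = 13.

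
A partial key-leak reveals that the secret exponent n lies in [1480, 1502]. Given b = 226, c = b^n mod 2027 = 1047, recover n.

1482

Compute 226^1480 mod 2027 = 407, then multiply by 226 repeatedly:
  226^1480=407  226^1481=767  226^1482=1047
Found 1047 at exponent 1482.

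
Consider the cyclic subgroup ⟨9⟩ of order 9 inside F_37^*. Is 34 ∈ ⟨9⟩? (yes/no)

yes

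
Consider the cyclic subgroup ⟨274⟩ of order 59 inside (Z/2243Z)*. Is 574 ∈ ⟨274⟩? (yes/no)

574 ∈ ⟨274⟩ iff 574^59 ≡ 1 (mod 2243), since |⟨274⟩| = 59.
574^59 mod 2243 = 1.
Since 1 = 1, 574 lies in the subgroup.

yes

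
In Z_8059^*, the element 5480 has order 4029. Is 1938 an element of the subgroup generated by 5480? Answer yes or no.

1938 ∈ ⟨5480⟩ iff 1938^4029 ≡ 1 (mod 8059), since |⟨5480⟩| = 4029.
1938^4029 mod 8059 = 1.
Since 1 = 1, 1938 lies in the subgroup.

yes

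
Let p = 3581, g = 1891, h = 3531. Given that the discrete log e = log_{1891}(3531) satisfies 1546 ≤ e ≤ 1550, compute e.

1547

Compute 1891^1546 mod 3581 = 3242, then multiply by 1891 repeatedly:
  1891^1546=3242  1891^1547=3531
Found 3531 at exponent 1547.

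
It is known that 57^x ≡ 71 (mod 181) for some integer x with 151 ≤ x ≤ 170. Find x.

159

Compute 57^151 mod 181 = 78, then multiply by 57 repeatedly:
  57^151=78  57^152=102  57^153=22  57^154=168  57^155=164
  57^156=117  57^157=153  57^158=33  57^159=71
Found 71 at exponent 159.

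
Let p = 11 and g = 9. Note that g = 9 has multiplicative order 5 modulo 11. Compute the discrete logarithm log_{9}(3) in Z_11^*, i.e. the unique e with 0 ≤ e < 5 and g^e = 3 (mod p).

Successive powers of 9 modulo 11:
  9^0=1  9^1=9  9^2=4  9^3=3
So 9^3 ≡ 3 (mod 11), giving e = 3.

3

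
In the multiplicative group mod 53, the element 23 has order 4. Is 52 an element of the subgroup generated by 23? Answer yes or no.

⟨23⟩ has order 4; its elements mod 53 are {1, 23, 30, 52}.
52 is in this set.

yes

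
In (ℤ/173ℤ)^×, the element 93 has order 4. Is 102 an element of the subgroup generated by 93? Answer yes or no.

no

102 ∈ ⟨93⟩ iff 102^4 ≡ 1 (mod 173), since |⟨93⟩| = 4.
102^4 mod 173 = 57.
Since 57 ≠ 1, 102 does not lie in the subgroup.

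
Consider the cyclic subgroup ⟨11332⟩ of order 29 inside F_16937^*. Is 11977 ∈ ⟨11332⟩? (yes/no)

11977 ∈ ⟨11332⟩ iff 11977^29 ≡ 1 (mod 16937), since |⟨11332⟩| = 29.
11977^29 mod 16937 = 13978.
Since 13978 ≠ 1, 11977 does not lie in the subgroup.

no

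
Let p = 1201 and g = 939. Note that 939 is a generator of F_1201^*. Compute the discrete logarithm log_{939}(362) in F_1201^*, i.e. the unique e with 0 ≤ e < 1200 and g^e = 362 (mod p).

427

Baby-step giant-step with m = ceil(sqrt(1200)) = 35.
Baby table (939^j mod 1201 for j=0..34):
  0:1  1:939  2:187  3:247  4:140  5:551  6:959  7:952
  8:384  9:276  10:949  11:1170  12:916  13:208  14:750  15:464
  16:934  17:296  18:513  19:106  20:1052  21:606  22:961  23:428
  24:758  25:770  26:28  27:1071  28:432  29:911  30:317  31:1016
  32:430  33:234  34:1144
Giant step factor: 939^(-35) ≡ 895 (mod 1201).
Scan 362·895^i mod 1201 for i = 0, 1, …:
  i=0: 362   i=1: 921   i=2: 409   i=3: 951
  i=4: 837   i=5: 892   i=6: 876   i=7: 968
  i=8: 439   i=9: 178   i=10: 778   i=11: 931
  i=12: 952
Match at i=12, j=7: e = 12·35 + 7 = 427.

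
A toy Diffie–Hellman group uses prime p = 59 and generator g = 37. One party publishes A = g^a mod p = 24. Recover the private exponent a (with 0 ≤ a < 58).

Successive powers of 37 modulo 59:
  37^0=1  37^1=37  37^2=12  37^3=31  37^4=26  37^5=18
  37^6=17  37^7=39  37^8=27  37^9=55  37^10=29  37^11=11
  37^12=53  37^13=14  37^14=46  37^15=50  37^16=21  37^17=10
  37^18=16  37^19=2  37^20=15  37^21=24
So 37^21 ≡ 24 (mod 59), giving a = 21.

21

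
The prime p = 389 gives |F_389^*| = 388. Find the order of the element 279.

388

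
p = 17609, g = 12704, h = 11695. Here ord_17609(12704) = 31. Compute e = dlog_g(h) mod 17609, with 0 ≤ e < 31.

Successive powers of 12704 modulo 17609:
  12704^0=1  12704^1=12704  12704^2=5131  12704^3=13315  12704^4=1706  12704^5=13954
  12704^6=1813  12704^7=17389  12704^8=4951  12704^9=15765  12704^10=11403  12704^11=12078
  12704^12=11695
So 12704^12 ≡ 11695 (mod 17609), giving e = 12.

12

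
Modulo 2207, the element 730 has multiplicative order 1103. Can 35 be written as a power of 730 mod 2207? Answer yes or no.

35 ∈ ⟨730⟩ iff 35^1103 ≡ 1 (mod 2207), since |⟨730⟩| = 1103.
35^1103 mod 2207 = 1.
Since 1 = 1, 35 lies in the subgroup.

yes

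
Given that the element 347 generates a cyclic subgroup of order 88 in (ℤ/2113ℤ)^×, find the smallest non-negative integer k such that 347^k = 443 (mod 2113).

51

Baby-step giant-step with m = ceil(sqrt(88)) = 10.
Baby table (347^j mod 2113 for j=0..9):
  0:1  1:347  2:2081  3:1574  4:1024  5:344  6:1040  7:1670
  8:528  9:1498
Giant step factor: 347^(-10) ≡ 1849 (mod 2113).
Scan 443·1849^i mod 2113 for i = 0, 1, …:
  i=0: 443   i=1: 1376   i=2: 172   i=3: 1078
  i=4: 663   i=5: 347
Match at i=5, j=1: k = 5·10 + 1 = 51.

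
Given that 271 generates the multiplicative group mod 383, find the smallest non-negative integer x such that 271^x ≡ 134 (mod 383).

270

Baby-step giant-step with m = ceil(sqrt(382)) = 20.
Baby table (271^j mod 383 for j=0..19):
  0:1  1:271  2:288  3:299  4:216  5:320  6:162  7:240
  8:313  9:180  10:139  11:135  12:200  13:197  14:150  15:52
  16:304  17:39  18:228  19:125
Giant step factor: 271^(-20) ≡ 56 (mod 383).
Scan 134·56^i mod 383 for i = 0, 1, …:
  i=0: 134   i=1: 227   i=2: 73   i=3: 258
  i=4: 277   i=5: 192   i=6: 28   i=7: 36
  i=8: 101   i=9: 294   i=10: 378   i=11: 103
  i=12: 23   i=13: 139
Match at i=13, j=10: x = 13·20 + 10 = 270.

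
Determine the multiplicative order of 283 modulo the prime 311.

The order of 283 must divide p − 1 = 310 = 2 · 5 · 31.
Divisors: 1, 2, 5, 10, 31, 62, 155, 310.
Check each in increasing order: 283^1 ≡ 283;  283^2 ≡ 162;  283^5 ≡ 61;  283^10 ≡ 300;  283^31 ≡ 259;  283^62 ≡ 216;  283^155 ≡ 310;  283^310 ≡ 1.
Smallest exponent giving 1 is 310.

310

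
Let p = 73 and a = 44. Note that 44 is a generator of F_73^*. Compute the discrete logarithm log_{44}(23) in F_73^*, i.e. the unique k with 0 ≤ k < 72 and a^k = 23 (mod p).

26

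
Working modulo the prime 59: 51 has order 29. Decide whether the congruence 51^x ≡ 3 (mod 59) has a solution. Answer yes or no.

3 ∈ ⟨51⟩ iff 3^29 ≡ 1 (mod 59), since |⟨51⟩| = 29.
3^29 mod 59 = 1.
Since 1 = 1, 3 lies in the subgroup.

yes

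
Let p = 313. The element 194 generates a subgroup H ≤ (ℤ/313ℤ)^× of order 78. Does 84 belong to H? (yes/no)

84 ∈ ⟨194⟩ iff 84^78 ≡ 1 (mod 313), since |⟨194⟩| = 78.
84^78 mod 313 = 288.
Since 288 ≠ 1, 84 does not lie in the subgroup.

no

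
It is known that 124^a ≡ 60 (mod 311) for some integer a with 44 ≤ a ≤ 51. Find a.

44

Compute 124^44 mod 311 = 60, then multiply by 124 repeatedly:
  124^44=60
Found 60 at exponent 44.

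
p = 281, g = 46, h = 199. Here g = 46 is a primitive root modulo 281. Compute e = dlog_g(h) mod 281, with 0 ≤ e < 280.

Baby-step giant-step with m = ceil(sqrt(280)) = 17.
Baby table (46^j mod 281 for j=0..16):
  0:1  1:46  2:149  3:110  4:2  5:92  6:17  7:220
  8:4  9:184  10:34  11:159  12:8  13:87  14:68  15:37
  16:16
Giant step factor: 46^(-17) ≡ 21 (mod 281).
Scan 199·21^i mod 281 for i = 0, 1, …:
  i=0: 199   i=1: 245   i=2: 87
Match at i=2, j=13: e = 2·17 + 13 = 47.

47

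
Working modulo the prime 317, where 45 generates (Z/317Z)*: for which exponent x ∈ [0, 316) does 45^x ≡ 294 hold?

38

Baby-step giant-step with m = ceil(sqrt(316)) = 18.
Baby table (45^j mod 317 for j=0..17):
  0:1  1:45  2:123  3:146  4:230  5:206  6:77  7:295
  8:278  9:147  10:275  11:12  12:223  13:208  14:167  15:224
  16:253  17:290
Giant step factor: 45^(-18) ≡ 6 (mod 317).
Scan 294·6^i mod 317 for i = 0, 1, …:
  i=0: 294   i=1: 179   i=2: 123
Match at i=2, j=2: x = 2·18 + 2 = 38.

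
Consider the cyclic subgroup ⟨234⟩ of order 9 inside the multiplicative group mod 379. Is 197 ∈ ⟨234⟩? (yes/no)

no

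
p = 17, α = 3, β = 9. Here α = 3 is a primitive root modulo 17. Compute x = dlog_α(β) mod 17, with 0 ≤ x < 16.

2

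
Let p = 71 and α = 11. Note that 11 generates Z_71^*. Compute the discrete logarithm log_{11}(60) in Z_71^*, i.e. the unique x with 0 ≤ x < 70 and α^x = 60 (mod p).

36

Baby-step giant-step with m = ceil(sqrt(70)) = 9.
Baby table (11^j mod 71 for j=0..8):
  0:1  1:11  2:50  3:53  4:15  5:23  6:40  7:14
  8:12
Giant step factor: 11^(-9) ≡ 7 (mod 71).
Scan 60·7^i mod 71 for i = 0, 1, …:
  i=0: 60   i=1: 65   i=2: 29   i=3: 61
  i=4: 1
Match at i=4, j=0: x = 4·9 + 0 = 36.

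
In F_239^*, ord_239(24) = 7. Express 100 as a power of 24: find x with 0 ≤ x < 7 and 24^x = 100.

5

Successive powers of 24 modulo 239:
  24^0=1  24^1=24  24^2=98  24^3=201  24^4=44  24^5=100
So 24^5 ≡ 100 (mod 239), giving x = 5.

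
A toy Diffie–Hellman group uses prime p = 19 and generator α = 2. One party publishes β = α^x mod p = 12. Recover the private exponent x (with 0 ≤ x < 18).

Successive powers of 2 modulo 19:
  2^0=1  2^1=2  2^2=4  2^3=8  2^4=16  2^5=13
  2^6=7  2^7=14  2^8=9  2^9=18  2^10=17  2^11=15
  2^12=11  2^13=3  2^14=6  2^15=12
So 2^15 ≡ 12 (mod 19), giving x = 15.

15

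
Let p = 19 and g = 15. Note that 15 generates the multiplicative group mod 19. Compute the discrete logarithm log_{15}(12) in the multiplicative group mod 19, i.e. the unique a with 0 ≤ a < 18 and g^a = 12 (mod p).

3

Successive powers of 15 modulo 19:
  15^0=1  15^1=15  15^2=16  15^3=12
So 15^3 ≡ 12 (mod 19), giving a = 3.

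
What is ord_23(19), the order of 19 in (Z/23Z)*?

22

The order of 19 must divide p − 1 = 22 = 2 · 11.
Divisors: 1, 2, 11, 22.
Check each in increasing order: 19^1 ≡ 19;  19^2 ≡ 16;  19^11 ≡ 22;  19^22 ≡ 1.
Smallest exponent giving 1 is 22.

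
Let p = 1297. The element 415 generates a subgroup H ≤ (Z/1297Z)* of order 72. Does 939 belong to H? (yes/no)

no

939 ∈ ⟨415⟩ iff 939^72 ≡ 1 (mod 1297), since |⟨415⟩| = 72.
939^72 mod 1297 = 857.
Since 857 ≠ 1, 939 does not lie in the subgroup.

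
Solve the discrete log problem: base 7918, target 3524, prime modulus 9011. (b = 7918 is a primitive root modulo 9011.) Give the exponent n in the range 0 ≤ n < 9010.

7771

Baby-step giant-step with m = ceil(sqrt(9010)) = 95.
Baby table (7918^j mod 9011 for j=0..94):
  0:1  1:7918  2:5197  3:5620  4:2842  5:2489  6:845  7:4548
  8:3108  9:103  10:4564  11:3642  12:2156  13:4374  14:4059  15:5936
  16:8883  17:4739  18:1598  19:1520  20:5675  21:5804  22:8983  23:3571
  24:7671  25:4838  26:1523  27:2396  28:3373  29:7821  30:3086  31:6127
  32:7373  33:6156  34:2709  35:3682  36:3491  37:5001  38:3584  39:2473
  40:311  41:2495  42:3298  43:8697  44:784  45:8144  46:1476  47:8712
  48:2411  49:5000  50:4677  51:6287  52:3702  53:8664  54:809  55:7852
  56:5247  57:5036  58:1373  59:4148  60:7780  61:2844  62:303  63:2228
  64:6777  65:8792  66:5081  67:6254  68:3727  69:8372  70:4580  71:4176
  72:4209  73:4184  74:4476  75:705  76:4381  77:5419  78:6271  79:3168
  80:6611  81:999  82:7435  83:1467  84:527  85:693  86:8486  87:6132
  88:1908  89:5108  90:3776  91:8881  92:6925  93:215  94:8302
Giant step factor: 7918^(-95) ≡ 5006 (mod 9011).
Scan 3524·5006^i mod 9011 for i = 0, 1, …:
  i=0: 3524   i=1: 6617   i=2: 266   i=3: 6979
  i=4: 1227   i=5: 5871   i=6: 5355   i=7: 8416
  i=8: 4071   i=9: 5555     …   i=80: 5626
  i=81: 4381
Match at i=81, j=76: n = 81·95 + 76 = 7771.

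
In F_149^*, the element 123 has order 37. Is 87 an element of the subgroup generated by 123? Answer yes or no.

no

87 ∈ ⟨123⟩ iff 87^37 ≡ 1 (mod 149), since |⟨123⟩| = 37.
87^37 mod 149 = 44.
Since 44 ≠ 1, 87 does not lie in the subgroup.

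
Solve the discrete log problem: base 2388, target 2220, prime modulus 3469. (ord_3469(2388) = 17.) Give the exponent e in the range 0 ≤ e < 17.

6

Successive powers of 2388 modulo 3469:
  2388^0=1  2388^1=2388  2388^2=2977  2388^3=1095  2388^4=2703  2388^5=2424
  2388^6=2220
So 2388^6 ≡ 2220 (mod 3469), giving e = 6.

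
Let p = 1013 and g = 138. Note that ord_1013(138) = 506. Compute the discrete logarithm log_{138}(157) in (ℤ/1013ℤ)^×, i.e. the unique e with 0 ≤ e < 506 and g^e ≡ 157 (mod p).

324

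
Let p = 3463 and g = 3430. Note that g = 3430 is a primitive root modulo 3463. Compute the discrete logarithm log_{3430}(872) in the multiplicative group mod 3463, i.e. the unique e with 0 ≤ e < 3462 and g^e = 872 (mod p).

Baby-step giant-step with m = ceil(sqrt(3462)) = 59.
Baby table (3430^j mod 3463 for j=0..58):
  0:1  1:3430  2:1089  3:2156  4:1575  5:3433  6:990  7:1960
  8:1117  9:1232  10:900  11:1467  12:71  13:1120  14:1133  15:704
  16:1009  17:1333  18:1030  19:640  20:3121  21:897  22:1566  23:267
  24:1578  25:3334  26:794  27:1502  28:2379  29:1142  30:407  31:421
  32:3422  33:1353  34:370  35:1642  36:1222  37:1230  38:966  39:2752
  40:2685  41:1433  42:1193  43:2187  44:552  45:2562  46:2029  47:2303
  48:187  49:755  50:2789  51:1464  52:170  53:1316  54:1591  55:2905
  56:1099  57:1826  58:2076
Giant step factor: 3430^(-59) ≡ 2915 (mod 3463).
Scan 872·2915^i mod 3463 for i = 0, 1, …:
  i=0: 872   i=1: 38   i=2: 3417   i=3: 967
  i=4: 3386   i=5: 640
Match at i=5, j=19: e = 5·59 + 19 = 314.

314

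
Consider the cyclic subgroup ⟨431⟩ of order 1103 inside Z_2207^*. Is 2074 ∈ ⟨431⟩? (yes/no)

2074 ∈ ⟨431⟩ iff 2074^1103 ≡ 1 (mod 2207), since |⟨431⟩| = 1103.
2074^1103 mod 2207 = 1.
Since 1 = 1, 2074 lies in the subgroup.

yes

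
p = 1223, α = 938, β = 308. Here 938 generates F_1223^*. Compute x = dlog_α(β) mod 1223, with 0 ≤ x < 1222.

700

Baby-step giant-step with m = ceil(sqrt(1222)) = 35.
Baby table (938^j mod 1223 for j=0..34):
  0:1  1:938  2:507  3:1042  4:219  5:1181  6:963  7:720
  8:264  9:586  10:541  11:1136  12:335  13:1142  14:1071  15:515
  16:1208  17:606  18:956  19:269  20:384  21:630  22:231  23:207
  24:932  25:994  26:446  27:82  28:1090  29:1215  30:1057  31:836
  32:225  33:694  34:336
Giant step factor: 938^(-35) ≡ 137 (mod 1223).
Scan 308·137^i mod 1223 for i = 0, 1, …:
  i=0: 308   i=1: 614   i=2: 954   i=3: 1060
  i=4: 906   i=5: 599   i=6: 122   i=7: 815
  i=8: 362   i=9: 674     …   i=19: 857
  i=20: 1
Match at i=20, j=0: x = 20·35 + 0 = 700.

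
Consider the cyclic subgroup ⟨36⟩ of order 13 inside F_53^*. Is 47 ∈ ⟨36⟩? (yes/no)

47 ∈ ⟨36⟩ iff 47^13 ≡ 1 (mod 53), since |⟨36⟩| = 13.
47^13 mod 53 = 1.
Since 1 = 1, 47 lies in the subgroup.

yes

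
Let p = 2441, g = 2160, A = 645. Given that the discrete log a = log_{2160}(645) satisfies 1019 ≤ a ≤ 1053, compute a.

1022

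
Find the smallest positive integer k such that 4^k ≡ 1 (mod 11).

5

The order of 4 must divide p − 1 = 10 = 2 · 5.
Divisors: 1, 2, 5, 10.
Check each in increasing order: 4^1 ≡ 4;  4^2 ≡ 5;  4^5 ≡ 1.
Smallest exponent giving 1 is 5.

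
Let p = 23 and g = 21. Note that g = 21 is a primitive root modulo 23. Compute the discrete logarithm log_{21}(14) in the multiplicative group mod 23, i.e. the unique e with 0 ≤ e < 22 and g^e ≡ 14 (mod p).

Successive powers of 21 modulo 23:
  21^0=1  21^1=21  21^2=4  21^3=15  21^4=16  21^5=14
So 21^5 ≡ 14 (mod 23), giving e = 5.

5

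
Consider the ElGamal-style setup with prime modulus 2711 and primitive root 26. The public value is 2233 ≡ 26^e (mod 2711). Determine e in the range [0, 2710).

1029

Baby-step giant-step with m = ceil(sqrt(2710)) = 53.
Baby table (26^j mod 2711 for j=0..52):
  0:1  1:26  2:676  3:1310  4:1528  5:1774  6:37  7:962
  8:613  9:2383  10:2316  11:574  12:1369  13:351  14:993  15:1419
  16:1651  17:2261  18:1855  19:2143  20:1498  21:994  22:1445  23:2327
  24:860  25:672  26:1206  27:1535  28:1956  29:2058  30:1999  31:465
  32:1246  33:2575  34:1886  35:238  36:766  37:939  38:15  39:390
  40:2007  41:673  42:1232  43:2211  44:555  45:875  46:1062  47:502
  48:2208  49:477  50:1558  51:2554  52:1340
Giant step factor: 26^(-53) ≡ 2637 (mod 2711).
Scan 2233·2637^i mod 2711 for i = 0, 1, …:
  i=0: 2233   i=1: 129   i=2: 1298   i=3: 1544
  i=4: 2317   i=5: 2046   i=6: 412   i=7: 2044
  i=8: 560   i=9: 1936     …   i=18: 530
  i=19: 1445
Match at i=19, j=22: e = 19·53 + 22 = 1029.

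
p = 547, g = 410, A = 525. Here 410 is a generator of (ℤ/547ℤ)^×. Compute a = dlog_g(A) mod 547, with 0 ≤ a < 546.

374

Baby-step giant-step with m = ceil(sqrt(546)) = 24.
Baby table (410^j mod 547 for j=0..23):
  0:1  1:410  2:171  3:94  4:250  5:211  6:84  7:526
  8:142  9:238  10:214  11:220  12:492  13:424  14:441  15:300
  16:472  17:429  18:303  19:61  20:395  21:38  22:264  23:481
Giant step factor: 410^(-24) ≡ 315 (mod 547).
Scan 525·315^i mod 547 for i = 0, 1, …:
  i=0: 525   i=1: 181   i=2: 127   i=3: 74
  i=4: 336   i=5: 269   i=6: 497   i=7: 113
  i=8: 40   i=9: 19     …   i=14: 439
  i=15: 441
Match at i=15, j=14: a = 15·24 + 14 = 374.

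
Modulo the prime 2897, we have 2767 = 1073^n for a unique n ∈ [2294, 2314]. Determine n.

Compute 1073^2294 mod 2897 = 831, then multiply by 1073 repeatedly:
  1073^2294=831  1073^2295=2284  1073^2296=2767
Found 2767 at exponent 2296.

2296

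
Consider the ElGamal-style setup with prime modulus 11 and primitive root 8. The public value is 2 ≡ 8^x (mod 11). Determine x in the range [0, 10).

7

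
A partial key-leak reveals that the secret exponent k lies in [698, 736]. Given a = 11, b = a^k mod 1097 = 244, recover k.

710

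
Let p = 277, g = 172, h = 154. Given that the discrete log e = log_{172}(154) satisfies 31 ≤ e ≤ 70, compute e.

44

Compute 172^31 mod 277 = 43, then multiply by 172 repeatedly:
  172^31=43  172^32=194  172^33=128  172^34=133  172^35=162
  172^36=164  172^37=231  172^38=121  172^39=37  172^40=270
  172^41=181  172^42=108  172^43=17  172^44=154
Found 154 at exponent 44.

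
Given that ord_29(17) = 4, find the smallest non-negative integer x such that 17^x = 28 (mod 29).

2

Successive powers of 17 modulo 29:
  17^0=1  17^1=17  17^2=28
So 17^2 ≡ 28 (mod 29), giving x = 2.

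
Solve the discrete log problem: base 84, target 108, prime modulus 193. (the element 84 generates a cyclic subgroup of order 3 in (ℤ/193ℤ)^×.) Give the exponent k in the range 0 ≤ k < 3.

2

Successive powers of 84 modulo 193:
  84^0=1  84^1=84  84^2=108
So 84^2 ≡ 108 (mod 193), giving k = 2.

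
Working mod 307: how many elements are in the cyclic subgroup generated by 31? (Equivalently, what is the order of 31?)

306

The order of 31 must divide p − 1 = 306 = 2 · 3^2 · 17.
Divisors: 1, 2, 3, 6, 9, 17, 18, 34, 51, 102, 153, 306.
Check each in increasing order: 31^1 ≡ 31;  31^2 ≡ 40;  31^3 ≡ 12;  31^6 ≡ 144;  31^9 ≡ 193;  31^17 ≡ 33;  31^18 ≡ 102;  31^34 ≡ 168;  31^51 ≡ 18;  31^102 ≡ 17;  31^153 ≡ 306;  31^306 ≡ 1.
Smallest exponent giving 1 is 306.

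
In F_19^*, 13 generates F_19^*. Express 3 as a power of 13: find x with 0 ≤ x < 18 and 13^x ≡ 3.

17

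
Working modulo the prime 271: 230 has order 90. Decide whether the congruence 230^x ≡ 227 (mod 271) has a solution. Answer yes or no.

227 ∈ ⟨230⟩ iff 227^90 ≡ 1 (mod 271), since |⟨230⟩| = 90.
227^90 mod 271 = 1.
Since 1 = 1, 227 lies in the subgroup.

yes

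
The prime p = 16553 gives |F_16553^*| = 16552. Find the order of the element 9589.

16552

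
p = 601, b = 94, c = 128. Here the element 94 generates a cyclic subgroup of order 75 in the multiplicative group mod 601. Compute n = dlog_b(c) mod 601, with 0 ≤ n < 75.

21

Baby-step giant-step with m = ceil(sqrt(75)) = 9.
Baby table (94^j mod 601 for j=0..8):
  0:1  1:94  2:422  3:2  4:188  5:243  6:4  7:376
  8:486
Giant step factor: 94^(-9) ≡ 526 (mod 601).
Scan 128·526^i mod 601 for i = 0, 1, …:
  i=0: 128   i=1: 16   i=2: 2
Match at i=2, j=3: n = 2·9 + 3 = 21.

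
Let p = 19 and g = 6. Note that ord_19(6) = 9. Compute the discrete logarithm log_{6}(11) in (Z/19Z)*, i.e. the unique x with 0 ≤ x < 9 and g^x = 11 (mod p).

6

Successive powers of 6 modulo 19:
  6^0=1  6^1=6  6^2=17  6^3=7  6^4=4  6^5=5
  6^6=11
So 6^6 ≡ 11 (mod 19), giving x = 6.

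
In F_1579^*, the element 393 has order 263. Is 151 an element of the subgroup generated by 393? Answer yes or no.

no

151 ∈ ⟨393⟩ iff 151^263 ≡ 1 (mod 1579), since |⟨393⟩| = 263.
151^263 mod 1579 = 1578.
Since 1578 ≠ 1, 151 does not lie in the subgroup.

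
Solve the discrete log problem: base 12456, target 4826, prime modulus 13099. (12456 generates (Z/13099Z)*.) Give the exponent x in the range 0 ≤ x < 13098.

Baby-step giant-step with m = ceil(sqrt(13098)) = 115.
Baby table (12456^j mod 13099 for j=0..114):
  0:1  1:12456  2:7380  3:9597  4:11857  5:12666  6:3340  7:616
  8:9981  9:727  10:4103  11:7769  12:8351  13:897  14:12684  15:4865
  16:2466  17:12440  18:4569  19:9408  20:2394  21:6340  22:10268  23:12671
  24:125  25:11318  26:5570  27:7616  28:1938  29:11370  30:11431  31:11505
  32:3220  33:12281  34:2014  35:1799  36:9054  37:7333  38:521  39:5571
  40:6973  41:9318  42:7868  43:10189  44:11072  45:6560  46:12897  47:11995
  48:2526  49:58  50:2003  51:8872  52:6468  53:6558  54:1084  55:10334
  56:9530  57:2542  58:2869  59:2192  60:5236  61:12794  62:12729  63:2128
  64:7091  65:12038  66:1075  67:3022  68:8605  69:7862  70:948  71:6089
  72:1374  73:7250  74:1494  75:8684  76:9461  77:7612  78:4510  79:8048
  80:12340  81:3374  82:4952  83:12020  84:12649  85:1172  86:6146  87:4020
  88:8742  89:11464  90:3385  91:10978  92:1507  93:325  94:609  95:1383
  96:1463  97:2419  98:3364  99:11382  100:3715  101:8372  102:493  103:10476
  104:9917  105:2582  106:3347  107:9214  108:9245  109:2411  110:8508  111:4738
  112:5533  113:5209  114:3957
Giant step factor: 12456^(-115) ≡ 11408 (mod 13099).
Scan 4826·11408^i mod 13099 for i = 0, 1, …:
  i=0: 4826   i=1: 13010   i=2: 6410   i=3: 6662
  i=4: 12797   i=5: 12920   i=6: 1412   i=7: 9425
  i=8: 3808   i=9: 5380     …   i=68: 9407
  i=69: 8048
Match at i=69, j=79: x = 69·115 + 79 = 8014.

8014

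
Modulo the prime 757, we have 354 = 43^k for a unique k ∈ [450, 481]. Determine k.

451

Compute 43^450 mod 757 = 642, then multiply by 43 repeatedly:
  43^450=642  43^451=354
Found 354 at exponent 451.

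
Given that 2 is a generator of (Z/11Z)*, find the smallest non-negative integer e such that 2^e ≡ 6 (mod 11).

9

Successive powers of 2 modulo 11:
  2^0=1  2^1=2  2^2=4  2^3=8  2^4=5  2^5=10
  2^6=9  2^7=7  2^8=3  2^9=6
So 2^9 ≡ 6 (mod 11), giving e = 9.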